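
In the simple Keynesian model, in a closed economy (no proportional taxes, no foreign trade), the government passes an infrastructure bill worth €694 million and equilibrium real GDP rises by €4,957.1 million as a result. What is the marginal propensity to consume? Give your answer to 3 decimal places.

Implied spending multiplier k = ΔY/ΔG = 4,957.1/694 ≈ 7.1428.
Since k = 1/(1 − MPC), MPC = 1 − 1/k = 1 − ΔG/ΔY = 1 − 694/4,957.1 ≈ 0.860.

0.860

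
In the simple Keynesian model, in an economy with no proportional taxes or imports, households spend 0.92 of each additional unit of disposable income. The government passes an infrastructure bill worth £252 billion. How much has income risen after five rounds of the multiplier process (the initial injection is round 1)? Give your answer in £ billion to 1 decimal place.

£1,073.9 billion

Round 1 adds ΔG = £252 billion; each later round is MPC = 0.92 times the previous.
After 5 rounds: 252 + 231.84 + 213.2928 + 196.229376 + 180.53102592 = ΔG·(1 − c^5)/(1 − c) = 252 × (1 − 0.6590815232)/0.08 ≈ £1,073.9 billion.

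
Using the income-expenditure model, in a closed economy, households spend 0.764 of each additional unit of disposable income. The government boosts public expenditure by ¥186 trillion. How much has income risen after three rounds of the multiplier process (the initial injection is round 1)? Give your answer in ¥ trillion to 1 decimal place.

Round 1 adds ΔG = ¥186 trillion; each later round is MPC = 0.764 times the previous.
After 3 rounds: 186 + 142.104 + 108.567456 = ΔG·(1 − c^3)/(1 − c) = 186 × (1 − 0.445943744)/0.236 ≈ ¥436.7 trillion.

¥436.7 trillion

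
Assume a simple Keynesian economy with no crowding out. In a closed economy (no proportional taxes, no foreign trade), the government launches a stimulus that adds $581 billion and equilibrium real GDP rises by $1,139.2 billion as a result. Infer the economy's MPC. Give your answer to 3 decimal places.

Implied spending multiplier k = ΔY/ΔG = 1,139.2/581 ≈ 1.9608.
Since k = 1/(1 − MPC), MPC = 1 − 1/k = 1 − ΔG/ΔY = 1 − 581/1,139.2 ≈ 0.490.

0.490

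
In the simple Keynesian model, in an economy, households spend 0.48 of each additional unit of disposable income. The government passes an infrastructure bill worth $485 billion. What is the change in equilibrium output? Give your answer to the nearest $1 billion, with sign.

Spending multiplier = 1/(1 − MPC) = 1/(1 − 0.48) = 1/0.52 ≈ 1.923.
ΔY = k × ΔG = (+$485 billion) / 0.52 ≈ +$933 billion.

+$933 billion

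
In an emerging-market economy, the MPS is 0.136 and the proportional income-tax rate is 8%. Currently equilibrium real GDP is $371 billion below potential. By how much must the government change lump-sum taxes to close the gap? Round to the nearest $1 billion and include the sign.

−$88 billion

MPC = 1 − MPS = 1 − 0.136 = 0.864.
Spending multiplier = 1/(1 − c(1−t)) = 1/(1 − 0.864×0.92) = 1/0.20512 ≈ 4.875.
Tax multiplier = −c·k = −0.864/0.20512 ≈ −4.212. Need ΔY = +$371 billion, so ΔT = ΔY/(−c·k) = −(+$371 billion) × 0.20512 / 0.864 ≈ −$88 billion.
The government should cut lump-sum taxes by $88 billion.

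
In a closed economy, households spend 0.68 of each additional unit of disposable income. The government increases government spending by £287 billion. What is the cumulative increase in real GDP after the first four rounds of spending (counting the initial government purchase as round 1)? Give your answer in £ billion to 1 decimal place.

£705.1 billion

Round 1 adds ΔG = £287 billion; each later round is MPC = 0.68 times the previous.
After 4 rounds: 287 + 195.16 + 132.7088 + 90.241984 = ΔG·(1 − c^4)/(1 − c) = 287 × (1 − 0.21381376)/0.32 ≈ £705.1 billion.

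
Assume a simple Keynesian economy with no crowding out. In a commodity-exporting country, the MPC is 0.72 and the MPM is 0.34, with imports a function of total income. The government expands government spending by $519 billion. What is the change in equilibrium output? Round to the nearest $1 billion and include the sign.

+$837 billion

Government-spending multiplier = 1/(1 − c + m) = 1/(1 − 0.72 + 0.34) = 1/0.62 ≈ 1.613.
ΔY = k × ΔG = (+$519 billion) / 0.62 ≈ +$837 billion.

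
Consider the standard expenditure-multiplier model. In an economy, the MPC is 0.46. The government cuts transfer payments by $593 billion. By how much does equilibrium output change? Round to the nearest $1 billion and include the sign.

−$505 billion

The transfer change shifts disposable income by −$593 billion, so first-round consumption changes by c·ΔTR = 0.46 × (−$593 billion) = −$272.78 billion.
Expenditure multiplier = 1/(1 − MPC) = 1/(1 − 0.46) = 1/0.54 ≈ 1.852.
The transfer multiplier is c × k ≈ 0.852, so ΔY = k × (c·ΔTR) = (−$272.78 billion) / 0.54 ≈ −$505 billion.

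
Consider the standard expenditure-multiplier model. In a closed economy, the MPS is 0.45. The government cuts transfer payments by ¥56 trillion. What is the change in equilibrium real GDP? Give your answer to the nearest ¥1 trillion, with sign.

MPC = 1 − MPS = 1 − 0.45 = 0.55.
The transfer change shifts disposable income by −¥56 trillion, so first-round consumption changes by c·ΔTR = 0.55 × (−¥56 trillion) = −¥30.8 trillion.
Expenditure multiplier = 1/(1 − MPC) = 1/(1 − 0.55) = 1/0.45 ≈ 2.222.
The transfer multiplier is c × k ≈ 1.222, so ΔY = k × (c·ΔTR) = (−¥30.8 trillion) / 0.45 ≈ −¥68 trillion.

−¥68 trillion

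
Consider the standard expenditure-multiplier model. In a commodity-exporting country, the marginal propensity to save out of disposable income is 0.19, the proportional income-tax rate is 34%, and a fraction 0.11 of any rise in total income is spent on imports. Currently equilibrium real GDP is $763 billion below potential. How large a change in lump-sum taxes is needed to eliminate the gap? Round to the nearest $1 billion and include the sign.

−$542 billion

MPC = 1 − MPS = 1 − 0.19 = 0.81.
Spending multiplier = 1/(1 − c(1−t) + m) = 1/(1 − 0.81×0.66 + 0.11) = 1/0.5754 ≈ 1.738.
Tax multiplier = −c·k = −0.81/0.5754 ≈ −1.408. Need ΔY = +$763 billion, so ΔT = ΔY/(−c·k) = −(+$763 billion) × 0.5754 / 0.81 ≈ −$542 billion.
The government should cut lump-sum taxes by $542 billion.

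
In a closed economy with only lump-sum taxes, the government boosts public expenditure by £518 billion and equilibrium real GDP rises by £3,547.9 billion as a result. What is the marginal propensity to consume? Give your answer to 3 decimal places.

0.854

Implied spending multiplier k = ΔY/ΔG = 3,547.9/518 ≈ 6.8492.
Since k = 1/(1 − MPC), MPC = 1 − 1/k = 1 − ΔG/ΔY = 1 − 518/3,547.9 ≈ 0.854.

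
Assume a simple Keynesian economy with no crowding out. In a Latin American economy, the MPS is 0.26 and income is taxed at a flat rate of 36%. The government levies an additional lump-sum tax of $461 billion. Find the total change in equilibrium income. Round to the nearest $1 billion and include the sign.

MPC = 1 − MPS = 1 − 0.26 = 0.74.
A lump-sum tax change of +$461 billion shifts disposable income by −$461 billion; first-round consumption changes by −c × ΔT = −0.74 × (+$461 billion) = −$341.14 billion.
Expenditure multiplier = 1/(1 − c(1−t)) = 1/(1 − 0.74×0.64) = 1/0.5264 ≈ 1.9.
The tax multiplier is −c × k ≈ −1.406, so ΔY = k × (−c·ΔT) = (−$341.14 billion) / 0.5264 ≈ −$648 billion.

−$648 billion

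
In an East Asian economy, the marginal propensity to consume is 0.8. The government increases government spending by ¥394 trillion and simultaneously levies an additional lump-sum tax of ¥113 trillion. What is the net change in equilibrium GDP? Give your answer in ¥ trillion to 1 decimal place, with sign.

Expenditure multiplier = 1/(1 − MPC) = 1/(1 − 0.8) = 1/0.2 = 5.
ΔG contributes k·ΔG = (+¥394 trillion) / 0.2 = +¥1,970 trillion.
ΔT of +¥113 trillion changes first-round spending by −c·ΔT = −¥90.4 trillion, contributing k·(−c·ΔT) = (−¥90.4 trillion) / 0.2 = −¥452 trillion.
Net ΔY = k(ΔG − c·ΔT) = (+¥303.6 trillion) / 0.2 = +¥1,518 trillion.

+¥1,518.0 trillion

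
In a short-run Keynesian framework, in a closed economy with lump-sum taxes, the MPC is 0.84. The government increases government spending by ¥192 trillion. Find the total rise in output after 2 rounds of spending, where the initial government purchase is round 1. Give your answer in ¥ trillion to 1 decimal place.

Round 1 adds ΔG = ¥192 trillion; each later round is MPC = 0.84 times the previous.
After 2 rounds: 192 + 161.28 = ΔG·(1 − c^2)/(1 − c) = 192 × (1 − 0.7056)/0.16 ≈ ¥353.3 trillion.

¥353.3 trillion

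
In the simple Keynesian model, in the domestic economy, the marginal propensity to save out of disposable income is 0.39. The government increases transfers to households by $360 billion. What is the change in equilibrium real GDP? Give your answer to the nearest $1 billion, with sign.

MPC = 1 − MPS = 1 − 0.39 = 0.61.
The transfer change shifts disposable income by +$360 billion, so first-round consumption changes by c·ΔTR = 0.61 × (+$360 billion) = +$219.6 billion.
Expenditure multiplier = 1/(1 − MPC) = 1/(1 − 0.61) = 1/0.39 ≈ 2.564.
The transfer multiplier is c × k ≈ 1.564, so ΔY = k × (c·ΔTR) = (+$219.6 billion) / 0.39 ≈ +$563 billion.

+$563 billion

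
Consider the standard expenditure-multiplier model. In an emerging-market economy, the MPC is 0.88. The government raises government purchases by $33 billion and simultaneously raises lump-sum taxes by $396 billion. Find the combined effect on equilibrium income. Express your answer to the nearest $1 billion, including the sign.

Expenditure multiplier = 1/(1 − MPC) = 1/(1 − 0.88) = 1/0.12 ≈ 8.333.
ΔG contributes k·ΔG = (+$33 billion) / 0.12 = +$275 billion.
ΔT of +$396 billion changes first-round spending by −c·ΔT = −$348.48 billion, contributing k·(−c·ΔT) = (−$348.48 billion) / 0.12 = −$2,904 billion.
Net ΔY = k(ΔG − c·ΔT) = (−$315.48 billion) / 0.12 = −$2,629 billion.

−$2,629 billion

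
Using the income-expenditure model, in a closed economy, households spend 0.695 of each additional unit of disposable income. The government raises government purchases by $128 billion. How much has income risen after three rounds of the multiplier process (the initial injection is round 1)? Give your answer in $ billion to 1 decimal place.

$278.8 billion

Round 1 adds ΔG = $128 billion; each later round is MPC = 0.695 times the previous.
After 3 rounds: 128 + 88.96 + 61.8272 = ΔG·(1 − c^3)/(1 − c) = 128 × (1 − 0.335702375)/0.305 ≈ $278.8 billion.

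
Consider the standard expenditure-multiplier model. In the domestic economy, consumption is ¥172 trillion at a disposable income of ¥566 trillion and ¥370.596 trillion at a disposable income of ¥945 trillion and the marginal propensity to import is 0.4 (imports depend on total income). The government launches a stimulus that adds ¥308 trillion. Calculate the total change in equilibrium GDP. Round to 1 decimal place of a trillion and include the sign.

MPC = ΔC/ΔYd = (370.596 − 172)/(945 − 566) = 198.596/379 = 0.524.
Spending multiplier = 1/(1 − c + m) = 1/(1 − 0.524 + 0.4) = 1/0.876 ≈ 1.142.
ΔY = k × ΔG = (+¥308 trillion) / 0.876 ≈ +¥351.6 trillion.

+¥351.6 trillion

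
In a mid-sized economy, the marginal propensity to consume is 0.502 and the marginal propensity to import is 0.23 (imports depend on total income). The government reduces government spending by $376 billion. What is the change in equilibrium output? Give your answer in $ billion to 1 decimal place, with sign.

Expenditure multiplier = 1/(1 − c + m) = 1/(1 − 0.502 + 0.23) = 1/0.728 ≈ 1.374.
ΔY = k × ΔG = (−$376 billion) / 0.728 ≈ −$516.5 billion.

−$516.5 billion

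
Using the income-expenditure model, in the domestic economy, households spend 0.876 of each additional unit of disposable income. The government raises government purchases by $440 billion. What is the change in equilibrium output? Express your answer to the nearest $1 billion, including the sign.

+$3,548 billion

Expenditure multiplier = 1/(1 − MPC) = 1/(1 − 0.876) = 1/0.124 ≈ 8.065.
ΔY = k × ΔG = (+$440 billion) / 0.124 ≈ +$3,548 billion.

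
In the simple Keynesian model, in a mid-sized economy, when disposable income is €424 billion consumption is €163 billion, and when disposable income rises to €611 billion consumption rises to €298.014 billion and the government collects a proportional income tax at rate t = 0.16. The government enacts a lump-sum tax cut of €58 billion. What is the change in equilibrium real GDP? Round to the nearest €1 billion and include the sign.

MPC = ΔC/ΔYd = (298.014 − 163)/(611 − 424) = 135.014/187 = 0.722.
A lump-sum tax change of −€58 billion shifts disposable income by +€58 billion; first-round consumption changes by −c × ΔT = −0.722 × (−€58 billion) = +€41.876 billion.
Expenditure multiplier = 1/(1 − c(1−t)) = 1/(1 − 0.722×0.84) = 1/0.39352 ≈ 2.541.
The tax multiplier is −c × k ≈ −1.835, so ΔY = k × (−c·ΔT) = (+€41.876 billion) / 0.39352 ≈ +€106 billion.

+€106 billion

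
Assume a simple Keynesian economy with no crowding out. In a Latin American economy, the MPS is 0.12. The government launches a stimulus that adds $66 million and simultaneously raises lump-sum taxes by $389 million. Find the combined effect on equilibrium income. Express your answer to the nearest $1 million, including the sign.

−$2,303 million

MPC = 1 − MPS = 1 − 0.12 = 0.88.
Expenditure multiplier = 1/(1 − MPC) = 1/(1 − 0.88) = 1/0.12 ≈ 8.333.
ΔG contributes k·ΔG = (+$66 million) / 0.12 = +$550 million.
ΔT of +$389 million changes first-round spending by −c·ΔT = −$342.32 million, contributing k·(−c·ΔT) = (−$342.32 million) / 0.12 ≈ −$2,852.7 million.
Net ΔY = k(ΔG − c·ΔT) = (−$276.32 million) / 0.12 ≈ −$2,303 million.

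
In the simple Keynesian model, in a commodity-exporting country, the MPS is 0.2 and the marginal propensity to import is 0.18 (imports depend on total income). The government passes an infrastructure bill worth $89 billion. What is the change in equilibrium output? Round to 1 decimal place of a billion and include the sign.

+$234.2 billion

MPC = 1 − MPS = 1 − 0.2 = 0.8.
Expenditure multiplier = 1/(1 − c + m) = 1/(1 − 0.8 + 0.18) = 1/0.38 ≈ 2.632.
ΔY = k × ΔG = (+$89 billion) / 0.38 ≈ +$234.2 billion.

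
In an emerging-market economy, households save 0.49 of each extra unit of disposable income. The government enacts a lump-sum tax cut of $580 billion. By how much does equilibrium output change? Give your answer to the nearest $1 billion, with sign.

MPC = 1 − MPS = 1 − 0.49 = 0.51.
A lump-sum tax change of −$580 billion shifts disposable income by +$580 billion; first-round consumption changes by −c × ΔT = −0.51 × (−$580 billion) = +$295.8 billion.
Expenditure multiplier = 1/(1 − MPC) = 1/(1 − 0.51) = 1/0.49 ≈ 2.041.
The tax multiplier is −c × k ≈ −1.041, so ΔY = k × (−c·ΔT) = (+$295.8 billion) / 0.49 ≈ +$604 billion.

+$604 billion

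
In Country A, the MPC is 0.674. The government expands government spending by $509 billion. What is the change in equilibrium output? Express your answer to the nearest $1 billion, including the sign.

Government-spending multiplier = 1/(1 − MPC) = 1/(1 − 0.674) = 1/0.326 ≈ 3.067.
ΔY = k × ΔG = (+$509 billion) / 0.326 ≈ +$1,561 billion.

+$1,561 billion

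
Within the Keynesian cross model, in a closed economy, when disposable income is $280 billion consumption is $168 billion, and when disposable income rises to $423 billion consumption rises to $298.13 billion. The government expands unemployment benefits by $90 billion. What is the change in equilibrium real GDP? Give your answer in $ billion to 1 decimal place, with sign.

+$910.0 billion

MPC = ΔC/ΔYd = (298.13 − 168)/(423 − 280) = 130.13/143 = 0.91.
The transfer change shifts disposable income by +$90 billion, so first-round consumption changes by c·ΔTR = 0.91 × (+$90 billion) = +$81.9 billion.
Expenditure multiplier = 1/(1 − MPC) = 1/(1 − 0.91) = 1/0.09 ≈ 11.111.
The transfer multiplier is c × k ≈ 10.111, so ΔY = k × (c·ΔTR) = (+$81.9 billion) / 0.09 = +$910 billion.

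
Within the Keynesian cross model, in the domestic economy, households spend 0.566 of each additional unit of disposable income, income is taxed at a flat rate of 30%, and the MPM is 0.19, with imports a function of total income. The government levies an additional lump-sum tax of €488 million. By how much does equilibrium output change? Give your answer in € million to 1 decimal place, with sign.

A lump-sum tax change of +€488 million shifts disposable income by −€488 million; first-round consumption changes by −c × ΔT = −0.566 × (+€488 million) = −€276.208 million.
Expenditure multiplier = 1/(1 − c(1−t) + m) = 1/(1 − 0.566×0.7 + 0.19) = 1/0.7938 ≈ 1.26.
The tax multiplier is −c × k ≈ −0.713, so ΔY = k × (−c·ΔT) = (−€276.208 million) / 0.7938 ≈ −€348 million.

−€348.0 million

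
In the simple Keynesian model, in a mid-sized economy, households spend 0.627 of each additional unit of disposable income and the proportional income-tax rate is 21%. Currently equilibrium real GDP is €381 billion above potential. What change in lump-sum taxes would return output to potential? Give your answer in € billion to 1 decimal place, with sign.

+€306.7 billion

Spending multiplier = 1/(1 − c(1−t)) = 1/(1 − 0.627×0.79) = 1/0.50467 ≈ 1.981.
Tax multiplier = −c·k = −0.627/0.50467 ≈ −1.242. Need ΔY = −€381 billion, so ΔT = ΔY/(−c·k) = −(−€381 billion) × 0.50467 / 0.627 ≈ +€306.7 billion.
The government should raise lump-sum taxes by €306.7 billion.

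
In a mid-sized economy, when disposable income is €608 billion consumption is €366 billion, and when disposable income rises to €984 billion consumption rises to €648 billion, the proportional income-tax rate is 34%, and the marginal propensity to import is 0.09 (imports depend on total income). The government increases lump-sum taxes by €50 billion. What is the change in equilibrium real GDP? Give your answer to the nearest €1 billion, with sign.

−€63 billion

MPC = ΔC/ΔYd = (648 − 366)/(984 − 608) = 282/376 = 0.75.
A lump-sum tax change of +€50 billion shifts disposable income by −€50 billion; first-round consumption changes by −c × ΔT = −0.75 × (+€50 billion) = −€37.5 billion.
Expenditure multiplier = 1/(1 − c(1−t) + m) = 1/(1 − 0.75×0.66 + 0.09) = 1/0.595 ≈ 1.681.
The tax multiplier is −c × k ≈ −1.261, so ΔY = k × (−c·ΔT) = (−€37.5 billion) / 0.595 ≈ −€63 billion.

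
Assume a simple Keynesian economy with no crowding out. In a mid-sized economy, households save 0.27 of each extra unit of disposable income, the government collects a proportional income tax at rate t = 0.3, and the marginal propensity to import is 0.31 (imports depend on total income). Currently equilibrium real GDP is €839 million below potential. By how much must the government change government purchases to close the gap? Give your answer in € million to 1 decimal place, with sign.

+€670.4 million

MPC = 1 − MPS = 1 − 0.27 = 0.73.
Spending multiplier = 1/(1 − c(1−t) + m) = 1/(1 − 0.73×0.7 + 0.31) = 1/0.799 ≈ 1.252.
Need ΔY = +€839 million, so ΔG = ΔY/k = (+€839 million) × 0.799 ≈ +€670.4 million.
The government should increase government purchases by €670.4 million.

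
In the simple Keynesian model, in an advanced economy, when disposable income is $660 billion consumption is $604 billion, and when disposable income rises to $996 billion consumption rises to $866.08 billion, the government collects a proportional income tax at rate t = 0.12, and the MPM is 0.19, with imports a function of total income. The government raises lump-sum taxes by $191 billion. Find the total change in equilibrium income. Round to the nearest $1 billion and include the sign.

−$296 billion

MPC = ΔC/ΔYd = (866.08 − 604)/(996 − 660) = 262.08/336 = 0.78.
A lump-sum tax change of +$191 billion shifts disposable income by −$191 billion; first-round consumption changes by −c × ΔT = −0.78 × (+$191 billion) = −$148.98 billion.
Expenditure multiplier = 1/(1 − c(1−t) + m) = 1/(1 − 0.78×0.88 + 0.19) = 1/0.5036 ≈ 1.986.
The tax multiplier is −c × k ≈ −1.549, so ΔY = k × (−c·ΔT) = (−$148.98 billion) / 0.5036 ≈ −$296 billion.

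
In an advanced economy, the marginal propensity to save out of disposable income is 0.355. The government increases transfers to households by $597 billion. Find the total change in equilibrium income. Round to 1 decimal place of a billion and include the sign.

MPC = 1 − MPS = 1 − 0.355 = 0.645.
The transfer change shifts disposable income by +$597 billion, so first-round consumption changes by c·ΔTR = 0.645 × (+$597 billion) = +$385.065 billion.
Expenditure multiplier = 1/(1 − MPC) = 1/(1 − 0.645) = 1/0.355 ≈ 2.817.
The transfer multiplier is c × k ≈ 1.817, so ΔY = k × (c·ΔTR) = (+$385.065 billion) / 0.355 ≈ +$1,084.7 billion.

+$1,084.7 billion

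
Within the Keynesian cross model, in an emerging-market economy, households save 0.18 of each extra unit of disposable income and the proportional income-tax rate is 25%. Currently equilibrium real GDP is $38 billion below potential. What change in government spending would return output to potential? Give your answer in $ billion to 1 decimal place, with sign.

MPC = 1 − MPS = 1 − 0.18 = 0.82.
Spending multiplier = 1/(1 − c(1−t)) = 1/(1 − 0.82×0.75) = 1/0.385 ≈ 2.597.
Need ΔY = +$38 billion, so ΔG = ΔY/k = (+$38 billion) × 0.385 ≈ +$14.6 billion.
The government should increase government spending by $14.6 billion.

+$14.6 billion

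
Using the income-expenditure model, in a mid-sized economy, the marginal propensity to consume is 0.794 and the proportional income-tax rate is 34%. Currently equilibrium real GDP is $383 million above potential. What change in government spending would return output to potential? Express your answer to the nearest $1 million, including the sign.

Spending multiplier = 1/(1 − c(1−t)) = 1/(1 − 0.794×0.66) = 1/0.47596 ≈ 2.101.
Need ΔY = −$383 million, so ΔG = ΔY/k = (−$383 million) × 0.47596 ≈ −$182 million.
The government should cut government spending by $182 million.

−$182 million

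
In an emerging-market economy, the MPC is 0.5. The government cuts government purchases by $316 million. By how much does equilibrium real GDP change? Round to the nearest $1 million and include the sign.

Government-spending multiplier = 1/(1 − MPC) = 1/(1 − 0.5) = 1/0.5 = 2.
ΔY = k × ΔG = (−$316 million) / 0.5 = −$632 million.

−$632 million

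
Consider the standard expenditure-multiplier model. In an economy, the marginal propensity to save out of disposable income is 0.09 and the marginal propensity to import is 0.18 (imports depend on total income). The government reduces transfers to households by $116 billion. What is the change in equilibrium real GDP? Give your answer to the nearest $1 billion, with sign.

−$391 billion

MPC = 1 − MPS = 1 − 0.09 = 0.91.
The transfer change shifts disposable income by −$116 billion, so first-round consumption changes by c·ΔTR = 0.91 × (−$116 billion) = −$105.56 billion.
Expenditure multiplier = 1/(1 − c + m) = 1/(1 − 0.91 + 0.18) = 1/0.27 ≈ 3.704.
The transfer multiplier is c × k ≈ 3.37, so ΔY = k × (c·ΔTR) = (−$105.56 billion) / 0.27 ≈ −$391 billion.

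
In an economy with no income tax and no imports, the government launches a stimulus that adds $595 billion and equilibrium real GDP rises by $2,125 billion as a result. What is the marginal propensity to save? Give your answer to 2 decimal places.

0.28

Implied spending multiplier k = ΔY/ΔG = 2,125/595 ≈ 3.5714.
Since k = 1/(1 − MPC), MPC = 1 − 1/k = 1 − ΔG/ΔY = 1 − 595/2,125 = 0.72.
MPS = 1 − MPC = 0.28.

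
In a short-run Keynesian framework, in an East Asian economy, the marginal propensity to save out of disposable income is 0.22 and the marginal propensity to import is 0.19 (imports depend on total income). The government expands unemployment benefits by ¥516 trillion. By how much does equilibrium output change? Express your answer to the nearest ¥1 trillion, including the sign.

+¥982 trillion

MPC = 1 − MPS = 1 − 0.22 = 0.78.
The transfer change shifts disposable income by +¥516 trillion, so first-round consumption changes by c·ΔTR = 0.78 × (+¥516 trillion) = +¥402.48 trillion.
Expenditure multiplier = 1/(1 − c + m) = 1/(1 − 0.78 + 0.19) = 1/0.41 ≈ 2.439.
The transfer multiplier is c × k ≈ 1.902, so ΔY = k × (c·ΔTR) = (+¥402.48 trillion) / 0.41 ≈ +¥982 trillion.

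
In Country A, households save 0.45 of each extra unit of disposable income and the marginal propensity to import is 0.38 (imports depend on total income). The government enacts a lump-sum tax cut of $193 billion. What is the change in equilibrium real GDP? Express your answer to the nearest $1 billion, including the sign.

+$128 billion

MPC = 1 − MPS = 1 − 0.45 = 0.55.
A lump-sum tax change of −$193 billion shifts disposable income by +$193 billion; first-round consumption changes by −c × ΔT = −0.55 × (−$193 billion) = +$106.15 billion.
Expenditure multiplier = 1/(1 − c + m) = 1/(1 − 0.55 + 0.38) = 1/0.83 ≈ 1.205.
The tax multiplier is −c × k ≈ −0.663, so ΔY = k × (−c·ΔT) = (+$106.15 billion) / 0.83 ≈ +$128 billion.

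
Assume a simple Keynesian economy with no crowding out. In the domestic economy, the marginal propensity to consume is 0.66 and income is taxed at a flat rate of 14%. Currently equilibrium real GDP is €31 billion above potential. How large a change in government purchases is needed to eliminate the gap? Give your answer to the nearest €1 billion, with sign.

−€13 billion

Spending multiplier = 1/(1 − c(1−t)) = 1/(1 − 0.66×0.86) = 1/0.4324 ≈ 2.313.
Need ΔY = −€31 billion, so ΔG = ΔY/k = (−€31 billion) × 0.4324 ≈ −€13 billion.
The government should cut government purchases by €13 billion.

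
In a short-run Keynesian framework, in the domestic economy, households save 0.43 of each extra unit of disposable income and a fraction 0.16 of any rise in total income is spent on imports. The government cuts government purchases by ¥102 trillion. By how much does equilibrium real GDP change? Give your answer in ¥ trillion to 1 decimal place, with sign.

MPC = 1 − MPS = 1 − 0.43 = 0.57.
Expenditure multiplier = 1/(1 − c + m) = 1/(1 − 0.57 + 0.16) = 1/0.59 ≈ 1.695.
ΔY = k × ΔG = (−¥102 trillion) / 0.59 ≈ −¥172.9 trillion.

−¥172.9 trillion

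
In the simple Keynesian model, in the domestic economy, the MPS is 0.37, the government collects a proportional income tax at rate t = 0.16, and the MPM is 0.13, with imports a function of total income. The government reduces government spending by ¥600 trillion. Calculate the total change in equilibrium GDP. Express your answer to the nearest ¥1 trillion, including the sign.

MPC = 1 − MPS = 1 − 0.37 = 0.63.
Government-spending multiplier = 1/(1 − c(1−t) + m) = 1/(1 − 0.63×0.84 + 0.13) = 1/0.6008 ≈ 1.664.
ΔY = k × ΔG = (−¥600 trillion) / 0.6008 ≈ −¥999 trillion.

−¥999 trillion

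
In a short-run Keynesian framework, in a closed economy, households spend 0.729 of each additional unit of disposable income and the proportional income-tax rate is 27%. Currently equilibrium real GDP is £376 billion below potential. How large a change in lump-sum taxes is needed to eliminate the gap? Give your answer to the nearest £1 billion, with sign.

Spending multiplier = 1/(1 − c(1−t)) = 1/(1 − 0.729×0.73) = 1/0.46783 ≈ 2.138.
Tax multiplier = −c·k = −0.729/0.46783 ≈ −1.558. Need ΔY = +£376 billion, so ΔT = ΔY/(−c·k) = −(+£376 billion) × 0.46783 / 0.729 ≈ −£241 billion.
The government should cut lump-sum taxes by £241 billion.

−£241 billion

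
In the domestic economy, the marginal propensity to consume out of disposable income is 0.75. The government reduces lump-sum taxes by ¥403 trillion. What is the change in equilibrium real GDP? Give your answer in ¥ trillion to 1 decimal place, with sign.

A lump-sum tax change of −¥403 trillion shifts disposable income by +¥403 trillion; first-round consumption changes by −c × ΔT = −0.75 × (−¥403 trillion) = +¥302.25 trillion.
Expenditure multiplier = 1/(1 − MPC) = 1/(1 − 0.75) = 1/0.25 = 4.
The tax multiplier is −c × k = −3, so ΔY = k × (−c·ΔT) = (+¥302.25 trillion) / 0.25 = +¥1,209 trillion.

+¥1,209.0 trillion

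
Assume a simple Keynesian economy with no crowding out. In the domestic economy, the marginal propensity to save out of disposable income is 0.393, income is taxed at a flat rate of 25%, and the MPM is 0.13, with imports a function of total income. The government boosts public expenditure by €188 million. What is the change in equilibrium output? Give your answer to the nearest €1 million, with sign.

+€279 million

MPC = 1 − MPS = 1 − 0.393 = 0.607.
Expenditure multiplier = 1/(1 − c(1−t) + m) = 1/(1 − 0.607×0.75 + 0.13) = 1/0.67475 ≈ 1.482.
ΔY = k × ΔG = (+€188 million) / 0.67475 ≈ +€279 million.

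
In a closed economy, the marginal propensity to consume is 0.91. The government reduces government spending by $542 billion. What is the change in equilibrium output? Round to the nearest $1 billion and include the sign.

Expenditure multiplier = 1/(1 − MPC) = 1/(1 − 0.91) = 1/0.09 ≈ 11.111.
ΔY = k × ΔG = (−$542 billion) / 0.09 ≈ −$6,022 billion.

−$6,022 billion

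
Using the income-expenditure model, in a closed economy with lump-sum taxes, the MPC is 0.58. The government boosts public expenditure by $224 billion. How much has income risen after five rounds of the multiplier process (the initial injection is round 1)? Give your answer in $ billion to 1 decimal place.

$498.3 billion

Round 1 adds ΔG = $224 billion; each later round is MPC = 0.58 times the previous.
After 5 rounds: 224 + 129.92 + 75.3536 + 43.705088 + 25.34895104 = ΔG·(1 − c^5)/(1 − c) = 224 × (1 − 0.0656356768)/0.42 ≈ $498.3 billion.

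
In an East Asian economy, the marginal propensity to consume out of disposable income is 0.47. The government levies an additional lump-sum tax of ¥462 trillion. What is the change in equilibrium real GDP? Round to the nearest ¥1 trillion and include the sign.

−¥410 trillion

A lump-sum tax change of +¥462 trillion shifts disposable income by −¥462 trillion; first-round consumption changes by −c × ΔT = −0.47 × (+¥462 trillion) = −¥217.14 trillion.
Expenditure multiplier = 1/(1 − MPC) = 1/(1 − 0.47) = 1/0.53 ≈ 1.887.
The tax multiplier is −c × k ≈ −0.887, so ΔY = k × (−c·ΔT) = (−¥217.14 trillion) / 0.53 ≈ −¥410 trillion.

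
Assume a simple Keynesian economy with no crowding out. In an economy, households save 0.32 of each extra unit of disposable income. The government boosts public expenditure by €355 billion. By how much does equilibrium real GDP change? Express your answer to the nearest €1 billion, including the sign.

+€1,109 billion

MPC = 1 − MPS = 1 − 0.32 = 0.68.
Government-spending multiplier = 1/(1 − MPC) = 1/(1 − 0.68) = 1/0.32 = 3.125.
ΔY = k × ΔG = (+€355 billion) / 0.32 ≈ +€1,109 billion.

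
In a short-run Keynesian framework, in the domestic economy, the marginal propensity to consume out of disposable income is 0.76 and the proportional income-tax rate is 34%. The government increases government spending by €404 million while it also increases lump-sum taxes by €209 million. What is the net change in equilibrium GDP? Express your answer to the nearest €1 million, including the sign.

+€492 million

Expenditure multiplier = 1/(1 − c(1−t)) = 1/(1 − 0.76×0.66) = 1/0.4984 ≈ 2.006.
ΔG contributes k·ΔG = (+€404 million) / 0.4984 ≈ +€810.6 million.
ΔT of +€209 million changes first-round spending by −c·ΔT = −€158.84 million, contributing k·(−c·ΔT) = (−€158.84 million) / 0.4984 ≈ −€318.7 million.
Net ΔY = k(ΔG − c·ΔT) = (+€245.16 million) / 0.4984 ≈ +€492 million.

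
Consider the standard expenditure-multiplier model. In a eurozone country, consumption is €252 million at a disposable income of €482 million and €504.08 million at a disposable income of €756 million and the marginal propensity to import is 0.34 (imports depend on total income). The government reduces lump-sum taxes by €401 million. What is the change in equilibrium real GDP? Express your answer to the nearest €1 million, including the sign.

MPC = ΔC/ΔYd = (504.08 − 252)/(756 − 482) = 252.08/274 = 0.92.
A lump-sum tax change of −€401 million shifts disposable income by +€401 million; first-round consumption changes by −c × ΔT = −0.92 × (−€401 million) = +€368.92 million.
Expenditure multiplier = 1/(1 − c + m) = 1/(1 − 0.92 + 0.34) = 1/0.42 ≈ 2.381.
The tax multiplier is −c × k ≈ −2.19, so ΔY = k × (−c·ΔT) = (+€368.92 million) / 0.42 ≈ +€878 million.

+€878 million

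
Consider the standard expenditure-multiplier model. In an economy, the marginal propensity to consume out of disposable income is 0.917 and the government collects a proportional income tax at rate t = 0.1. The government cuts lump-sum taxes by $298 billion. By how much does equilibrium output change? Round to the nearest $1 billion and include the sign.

A lump-sum tax change of −$298 billion shifts disposable income by +$298 billion; first-round consumption changes by −c × ΔT = −0.917 × (−$298 billion) = +$273.266 billion.
Expenditure multiplier = 1/(1 − c(1−t)) = 1/(1 − 0.917×0.9) = 1/0.1747 ≈ 5.724.
The tax multiplier is −c × k ≈ −5.249, so ΔY = k × (−c·ΔT) = (+$273.266 billion) / 0.1747 ≈ +$1,564 billion.

+$1,564 billion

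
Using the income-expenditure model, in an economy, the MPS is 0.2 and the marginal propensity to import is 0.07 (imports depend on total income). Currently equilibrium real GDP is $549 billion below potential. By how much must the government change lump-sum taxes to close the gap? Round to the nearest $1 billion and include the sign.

−$185 billion

MPC = 1 − MPS = 1 − 0.2 = 0.8.
Spending multiplier = 1/(1 − c + m) = 1/(1 − 0.8 + 0.07) = 1/0.27 ≈ 3.704.
Tax multiplier = −c·k = −0.8/0.27 ≈ −2.963. Need ΔY = +$549 billion, so ΔT = ΔY/(−c·k) = −(+$549 billion) × 0.27 / 0.8 ≈ −$185 billion.
The government should cut lump-sum taxes by $185 billion.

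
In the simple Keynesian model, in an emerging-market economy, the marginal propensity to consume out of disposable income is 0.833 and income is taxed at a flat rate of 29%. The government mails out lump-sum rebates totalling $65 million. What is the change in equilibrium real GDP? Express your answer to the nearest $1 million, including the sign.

A lump-sum tax change of −$65 million shifts disposable income by +$65 million; first-round consumption changes by −c × ΔT = −0.833 × (−$65 million) = +$54.145 million.
Expenditure multiplier = 1/(1 − c(1−t)) = 1/(1 − 0.833×0.71) = 1/0.40857 ≈ 2.448.
The tax multiplier is −c × k ≈ −2.039, so ΔY = k × (−c·ΔT) = (+$54.145 million) / 0.40857 ≈ +$133 million.

+$133 million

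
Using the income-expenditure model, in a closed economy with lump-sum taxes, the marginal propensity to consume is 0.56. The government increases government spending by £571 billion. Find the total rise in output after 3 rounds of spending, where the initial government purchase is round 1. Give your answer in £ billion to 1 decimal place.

£1,069.8 billion

Round 1 adds ΔG = £571 billion; each later round is MPC = 0.56 times the previous.
After 3 rounds: 571 + 319.76 + 179.0656 = ΔG·(1 − c^3)/(1 − c) = 571 × (1 − 0.175616)/0.44 ≈ £1,069.8 billion.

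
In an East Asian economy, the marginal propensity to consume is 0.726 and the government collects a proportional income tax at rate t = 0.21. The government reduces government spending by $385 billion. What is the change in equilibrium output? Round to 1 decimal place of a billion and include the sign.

Spending multiplier = 1/(1 − c(1−t)) = 1/(1 − 0.726×0.79) = 1/0.42646 ≈ 2.345.
ΔY = k × ΔG = (−$385 billion) / 0.42646 ≈ −$902.8 billion.

−$902.8 billion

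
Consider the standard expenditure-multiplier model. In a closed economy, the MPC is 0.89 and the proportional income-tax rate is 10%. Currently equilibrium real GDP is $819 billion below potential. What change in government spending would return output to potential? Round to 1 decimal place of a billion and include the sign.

+$163.0 billion

Spending multiplier = 1/(1 − c(1−t)) = 1/(1 − 0.89×0.9) = 1/0.199 ≈ 5.025.
Need ΔY = +$819 billion, so ΔG = ΔY/k = (+$819 billion) × 0.199 ≈ +$163 billion.
The government should increase government spending by $163 billion.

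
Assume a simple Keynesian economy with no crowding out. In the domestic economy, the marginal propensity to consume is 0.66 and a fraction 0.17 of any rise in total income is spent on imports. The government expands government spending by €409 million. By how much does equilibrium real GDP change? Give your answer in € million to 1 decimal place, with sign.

Spending multiplier = 1/(1 − c + m) = 1/(1 − 0.66 + 0.17) = 1/0.51 ≈ 1.961.
ΔY = k × ΔG = (+€409 million) / 0.51 ≈ +€802 million.

+€802.0 million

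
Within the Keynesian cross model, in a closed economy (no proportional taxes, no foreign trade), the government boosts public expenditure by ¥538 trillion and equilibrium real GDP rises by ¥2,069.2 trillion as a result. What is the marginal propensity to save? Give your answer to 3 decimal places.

Implied spending multiplier k = ΔY/ΔG = 2,069.2/538 ≈ 3.8461.
Since k = 1/(1 − MPC), MPC = 1 − 1/k = 1 − ΔG/ΔY = 1 − 538/2,069.2 ≈ 0.740.
MPS = 1 − MPC = 0.260.

0.260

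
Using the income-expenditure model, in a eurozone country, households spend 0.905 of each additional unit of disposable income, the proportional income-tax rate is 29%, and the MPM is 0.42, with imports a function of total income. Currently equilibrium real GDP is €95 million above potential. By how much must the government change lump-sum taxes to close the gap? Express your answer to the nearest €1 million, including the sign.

Spending multiplier = 1/(1 − c(1−t) + m) = 1/(1 − 0.905×0.71 + 0.42) = 1/0.77745 ≈ 1.286.
Tax multiplier = −c·k = −0.905/0.77745 ≈ −1.164. Need ΔY = −€95 million, so ΔT = ΔY/(−c·k) = −(−€95 million) × 0.77745 / 0.905 ≈ +€82 million.
The government should raise lump-sum taxes by €82 million.

+€82 million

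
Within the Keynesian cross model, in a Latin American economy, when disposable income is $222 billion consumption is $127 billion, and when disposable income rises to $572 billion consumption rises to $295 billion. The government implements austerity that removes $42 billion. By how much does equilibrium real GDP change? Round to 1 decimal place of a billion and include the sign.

−$80.8 billion

MPC = ΔC/ΔYd = (295 − 127)/(572 − 222) = 168/350 = 0.48.
Government-spending multiplier = 1/(1 − MPC) = 1/(1 − 0.48) = 1/0.52 ≈ 1.923.
ΔY = k × ΔG = (−$42 billion) / 0.52 ≈ −$80.8 billion.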